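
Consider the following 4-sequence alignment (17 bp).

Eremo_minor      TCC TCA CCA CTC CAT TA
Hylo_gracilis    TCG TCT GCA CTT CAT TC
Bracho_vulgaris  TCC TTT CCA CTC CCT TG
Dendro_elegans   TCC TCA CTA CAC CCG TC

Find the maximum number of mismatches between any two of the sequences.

8

Pairwise Hamming distances:
  Eremo_minor vs Hylo_gracilis: 5
  Eremo_minor vs Bracho_vulgaris: 4
  Eremo_minor vs Dendro_elegans: 5
  Hylo_gracilis vs Bracho_vulgaris: 6
  Hylo_gracilis vs Dendro_elegans: 8
  Bracho_vulgaris vs Dendro_elegans: 6
The largest is 8, between Hylo_gracilis and Dendro_elegans.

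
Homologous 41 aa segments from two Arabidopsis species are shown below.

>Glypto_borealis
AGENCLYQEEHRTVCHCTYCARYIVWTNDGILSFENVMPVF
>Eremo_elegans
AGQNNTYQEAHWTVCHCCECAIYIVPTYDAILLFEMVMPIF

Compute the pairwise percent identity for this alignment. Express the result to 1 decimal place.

65.9%

Differing sites — 3:E/Q; 5:C/N; 6:L/T; 10:E/A; 12:R/W; 18:T/C; 19:Y/E; 22:R/I; 26:W/P; 28:N/Y; 30:G/A; 33:S/L; 36:N/M; 40:V/I.
27 of the 41 sites match, so the percent identity is 27/41 × 100 = 65.9%.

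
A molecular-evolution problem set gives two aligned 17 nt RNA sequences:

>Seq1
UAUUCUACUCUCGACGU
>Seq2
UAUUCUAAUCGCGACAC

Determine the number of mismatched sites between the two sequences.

4

Mismatches occur at site 8 (C/A), site 11 (U/G), site 16 (G/A), site 17 (U/C).
That gives 4 mismatches out of 17 aligned sites, so the Hamming distance is 4.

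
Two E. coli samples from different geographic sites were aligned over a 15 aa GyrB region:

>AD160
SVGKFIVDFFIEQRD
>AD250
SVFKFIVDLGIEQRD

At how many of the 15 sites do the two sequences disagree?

3

Mismatches occur at site 3 (G→F), site 9 (F→L), site 10 (F→G).
That gives 3 mismatches out of 15 aligned sites, so the Hamming distance is 3.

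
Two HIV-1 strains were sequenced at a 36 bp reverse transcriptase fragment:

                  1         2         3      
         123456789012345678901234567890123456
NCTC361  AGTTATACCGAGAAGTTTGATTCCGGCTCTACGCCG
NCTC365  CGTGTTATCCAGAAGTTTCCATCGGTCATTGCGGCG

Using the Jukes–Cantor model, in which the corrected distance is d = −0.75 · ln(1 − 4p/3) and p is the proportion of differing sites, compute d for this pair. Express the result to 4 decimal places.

0.5482

Differing sites — 1:A/C; 4:T/G; 5:A/T; 8:C/T; 10:G/C; 19:G/C; 20:A/C; 21:T/A; 24:C/G; 26:G/T; 28:T/A; 29:C/T; 31:A/G; 34:C/G.
p = 14/36 = 0.388889.
d = −0.75 · ln(1 − (4/3)·0.388889) = −0.75 · ln(0.481481) = −0.75 · (-0.730889) = 0.5482.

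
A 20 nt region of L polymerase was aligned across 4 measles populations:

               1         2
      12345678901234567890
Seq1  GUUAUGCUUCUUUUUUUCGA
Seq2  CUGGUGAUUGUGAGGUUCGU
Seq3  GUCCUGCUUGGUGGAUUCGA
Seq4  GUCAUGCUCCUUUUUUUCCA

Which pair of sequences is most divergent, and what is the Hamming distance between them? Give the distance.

12

Pairwise Hamming distances:
  Seq1 vs Seq2: 10
  Seq1 vs Seq3: 7
  Seq1 vs Seq4: 3
  Seq2 vs Seq3: 9
  Seq2 vs Seq4: 12
  Seq3 vs Seq4: 8
The largest is 12, between Seq2 and Seq4.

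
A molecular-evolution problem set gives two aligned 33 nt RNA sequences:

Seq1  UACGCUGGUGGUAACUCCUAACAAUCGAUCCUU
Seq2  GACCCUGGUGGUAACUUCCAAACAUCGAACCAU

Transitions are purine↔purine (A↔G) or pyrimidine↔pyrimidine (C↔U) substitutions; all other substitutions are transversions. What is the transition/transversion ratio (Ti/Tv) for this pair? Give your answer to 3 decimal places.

The sequences differ at positions 1 (U/G, transversion), 4 (G/C, transversion), 17 (C/U, transition), 19 (U/C, transition), 22 (C/A, transversion), 23 (A/C, transversion), 29 (U/A, transversion), 32 (U/A, transversion).
Of the 8 differences, 2 transitions and 6 transversions, so Ti/Tv = 2/6 = 0.333.

0.333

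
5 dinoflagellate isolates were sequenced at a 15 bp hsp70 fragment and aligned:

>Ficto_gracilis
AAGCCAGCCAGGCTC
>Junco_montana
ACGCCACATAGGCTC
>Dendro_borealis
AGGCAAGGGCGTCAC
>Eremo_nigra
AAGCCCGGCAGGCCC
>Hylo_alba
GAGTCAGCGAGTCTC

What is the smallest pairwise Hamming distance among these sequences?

Pairwise Hamming distances:
  Ficto_gracilis vs Junco_montana: 4
  Ficto_gracilis vs Dendro_borealis: 7
  Ficto_gracilis vs Eremo_nigra: 3
  Ficto_gracilis vs Hylo_alba: 4
  Junco_montana vs Dendro_borealis: 8
  Junco_montana vs Eremo_nigra: 6
  Junco_montana vs Hylo_alba: 7
  Dendro_borealis vs Eremo_nigra: 7
  Dendro_borealis vs Hylo_alba: 7
  Eremo_nigra vs Hylo_alba: 7
The smallest is 3, between Ficto_gracilis and Eremo_nigra.

3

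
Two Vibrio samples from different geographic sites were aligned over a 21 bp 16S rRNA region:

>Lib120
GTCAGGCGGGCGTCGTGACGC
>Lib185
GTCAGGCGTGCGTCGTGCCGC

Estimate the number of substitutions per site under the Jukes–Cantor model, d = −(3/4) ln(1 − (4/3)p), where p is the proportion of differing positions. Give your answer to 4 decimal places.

0.1019

The sequences differ at positions 9 (G/T), 18 (A/C).
p = 2/21 = 0.095238.
d = −0.75 · ln(1 − (4/3)·0.095238) = −0.75 · ln(0.873016) = −0.75 · (-0.135801) = 0.1019.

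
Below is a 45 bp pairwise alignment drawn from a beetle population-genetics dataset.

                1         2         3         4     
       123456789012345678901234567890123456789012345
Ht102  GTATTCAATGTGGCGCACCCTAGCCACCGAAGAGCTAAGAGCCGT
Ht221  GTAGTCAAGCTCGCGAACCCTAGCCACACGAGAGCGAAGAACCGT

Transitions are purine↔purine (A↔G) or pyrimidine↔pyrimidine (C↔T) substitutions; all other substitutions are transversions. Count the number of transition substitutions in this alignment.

2

The sequences differ at positions 4 (T/G, transversion), 9 (T/G, transversion), 10 (G/C, transversion), 12 (G/C, transversion), 16 (C/A, transversion), 28 (C/A, transversion), 29 (G/C, transversion), 30 (A/G, transition), 36 (T/G, transversion), 41 (G/A, transition).
Of the 10 differences, 2 transitions and 8 transversions, so the answer is 2.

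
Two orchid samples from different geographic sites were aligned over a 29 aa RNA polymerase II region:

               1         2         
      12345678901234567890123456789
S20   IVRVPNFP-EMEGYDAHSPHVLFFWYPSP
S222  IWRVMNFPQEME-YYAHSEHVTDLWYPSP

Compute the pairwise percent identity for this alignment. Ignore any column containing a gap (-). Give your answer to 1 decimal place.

74.1%

Excluding the 2 gap columns leaves 27 comparable sites.
Mismatches occur at site 2 (V/W), site 5 (P/M), site 15 (D/Y), site 19 (P/E), site 22 (L/T), site 23 (F/D), site 24 (F/L).
20 of the 27 comparable sites match, so the percent identity is 20/27 × 100 = 74.1%.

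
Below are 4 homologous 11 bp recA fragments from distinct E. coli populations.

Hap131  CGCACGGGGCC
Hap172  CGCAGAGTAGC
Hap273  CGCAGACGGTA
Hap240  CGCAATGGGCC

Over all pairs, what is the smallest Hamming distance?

Pairwise Hamming distances:
  Hap131 vs Hap172: 5
  Hap131 vs Hap273: 5
  Hap131 vs Hap240: 2
  Hap172 vs Hap273: 5
  Hap172 vs Hap240: 5
  Hap273 vs Hap240: 5
The smallest is 2, between Hap131 and Hap240.

2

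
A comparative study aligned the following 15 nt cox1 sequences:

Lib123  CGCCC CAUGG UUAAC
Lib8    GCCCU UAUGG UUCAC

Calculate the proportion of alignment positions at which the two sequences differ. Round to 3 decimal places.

Differing sites — 1:C/G; 2:G/C; 5:C/U; 6:C/U; 13:A/C.
There are 5 differences over 15 sites, so p = 5/15 = 0.333.

0.333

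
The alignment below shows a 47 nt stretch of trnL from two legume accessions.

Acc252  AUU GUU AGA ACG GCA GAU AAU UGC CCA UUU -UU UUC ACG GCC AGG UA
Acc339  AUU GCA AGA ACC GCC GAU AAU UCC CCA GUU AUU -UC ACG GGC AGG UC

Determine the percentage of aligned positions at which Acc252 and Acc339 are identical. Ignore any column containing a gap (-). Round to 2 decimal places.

Excluding the 2 gap columns leaves 45 comparable sites.
The sequences differ at positions 5 (U/C), 6 (U/A), 12 (G/C), 15 (A/C), 23 (G/C), 28 (U/G), 41 (C/G), 47 (A/C).
37 of the 45 comparable sites match, so the percent identity is 37/45 × 100 = 82.22%.

82.22%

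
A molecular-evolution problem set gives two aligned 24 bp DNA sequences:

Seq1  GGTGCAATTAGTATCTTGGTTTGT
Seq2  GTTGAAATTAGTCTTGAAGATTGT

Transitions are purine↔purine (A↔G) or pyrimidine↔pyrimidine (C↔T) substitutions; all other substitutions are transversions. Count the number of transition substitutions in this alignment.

2

The sequences differ at positions 2 (G/T, transversion), 5 (C/A, transversion), 13 (A/C, transversion), 15 (C/T, transition), 16 (T/G, transversion), 17 (T/A, transversion), 18 (G/A, transition), 20 (T/A, transversion).
Of the 8 differences, 2 transitions and 6 transversions, so the answer is 2.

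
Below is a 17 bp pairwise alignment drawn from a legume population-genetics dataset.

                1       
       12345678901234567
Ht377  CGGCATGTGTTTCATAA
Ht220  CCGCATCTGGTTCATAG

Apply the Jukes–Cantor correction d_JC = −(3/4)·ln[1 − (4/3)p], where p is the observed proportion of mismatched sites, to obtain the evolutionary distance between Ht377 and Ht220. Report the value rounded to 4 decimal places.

0.2824

Mismatches occur at site 2 (G/C), site 7 (G/C), site 10 (T/G), site 17 (A/G).
p = 4/17 = 0.235294.
d = −0.75 · ln(1 − (4/3)·0.235294) = −0.75 · ln(0.686275) = −0.75 · (-0.376477) = 0.2824.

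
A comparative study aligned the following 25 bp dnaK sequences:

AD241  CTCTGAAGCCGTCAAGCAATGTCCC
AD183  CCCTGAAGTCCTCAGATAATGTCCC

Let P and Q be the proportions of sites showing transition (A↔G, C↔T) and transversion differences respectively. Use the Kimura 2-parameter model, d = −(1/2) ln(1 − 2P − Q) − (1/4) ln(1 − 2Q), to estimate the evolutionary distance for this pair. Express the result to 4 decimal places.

Mismatches occur at site 2 (T/C, transition), site 9 (C/T, transition), site 11 (G/C, transversion), site 15 (A/G, transition), site 16 (G/A, transition), site 17 (C/T, transition).
Of the 6 differences, 5 transitions and 1 transversion over 25 sites: P = 5/25 = 0.200000, Q = 1/25 = 0.040000.
d = −0.5·ln(0.560000) − 0.25·ln(0.920000) = −0.5·(-0.579818) − 0.25·(-0.083382) = 0.3108.

0.3108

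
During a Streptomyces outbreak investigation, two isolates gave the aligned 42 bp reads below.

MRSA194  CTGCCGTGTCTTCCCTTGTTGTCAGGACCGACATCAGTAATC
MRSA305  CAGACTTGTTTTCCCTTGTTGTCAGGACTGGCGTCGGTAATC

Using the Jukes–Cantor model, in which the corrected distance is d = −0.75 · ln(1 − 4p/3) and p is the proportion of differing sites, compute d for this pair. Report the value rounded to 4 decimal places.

Differing sites — 2:T/A; 4:C/A; 6:G/T; 10:C/T; 29:C/T; 31:A/G; 33:A/G; 36:A/G.
p = 8/42 = 0.190476.
d = −0.75 · ln(1 − (4/3)·0.190476) = −0.75 · ln(0.746032) = −0.75 · (-0.292987) = 0.2197.

0.2197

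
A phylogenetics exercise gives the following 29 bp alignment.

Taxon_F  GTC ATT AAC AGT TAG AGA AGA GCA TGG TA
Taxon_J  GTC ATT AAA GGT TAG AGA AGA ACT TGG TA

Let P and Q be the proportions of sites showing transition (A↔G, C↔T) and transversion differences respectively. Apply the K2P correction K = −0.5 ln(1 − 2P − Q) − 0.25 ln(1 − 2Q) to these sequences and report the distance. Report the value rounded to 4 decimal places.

0.1530

The sequences differ at positions 9 (C/A, transversion), 10 (A/G, transition), 22 (G/A, transition), 24 (A/T, transversion).
Of the 4 differences, 2 transitions and 2 transversions over 29 sites: P = 2/29 = 0.068966, Q = 2/29 = 0.068966.
d = −0.5·ln(0.793102) − 0.25·ln(0.862068) = −0.5·(-0.231803) − 0.25·(-0.148421) = 0.1530.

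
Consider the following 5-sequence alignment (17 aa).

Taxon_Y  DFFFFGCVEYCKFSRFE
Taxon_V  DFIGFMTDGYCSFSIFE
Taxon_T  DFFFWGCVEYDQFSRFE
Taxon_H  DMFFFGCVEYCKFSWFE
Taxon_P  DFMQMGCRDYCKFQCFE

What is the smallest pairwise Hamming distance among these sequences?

Pairwise Hamming distances:
  Taxon_Y vs Taxon_V: 8
  Taxon_Y vs Taxon_T: 3
  Taxon_Y vs Taxon_H: 2
  Taxon_Y vs Taxon_P: 7
  Taxon_V vs Taxon_T: 10
  Taxon_V vs Taxon_H: 9
  Taxon_V vs Taxon_P: 10
  Taxon_T vs Taxon_H: 5
  Taxon_T vs Taxon_P: 9
  Taxon_H vs Taxon_P: 8
The smallest is 2, between Taxon_Y and Taxon_H.

2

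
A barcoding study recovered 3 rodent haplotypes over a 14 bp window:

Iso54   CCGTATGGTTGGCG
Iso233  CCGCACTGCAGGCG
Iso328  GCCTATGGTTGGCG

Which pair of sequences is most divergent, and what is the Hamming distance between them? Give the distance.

Pairwise Hamming distances:
  Iso54 vs Iso233: 5
  Iso54 vs Iso328: 2
  Iso233 vs Iso328: 7
The largest is 7, between Iso233 and Iso328.

7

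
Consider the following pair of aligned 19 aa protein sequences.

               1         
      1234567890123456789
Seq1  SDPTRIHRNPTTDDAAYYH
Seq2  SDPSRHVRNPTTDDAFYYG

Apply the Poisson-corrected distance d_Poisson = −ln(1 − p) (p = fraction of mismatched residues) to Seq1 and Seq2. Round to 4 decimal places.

0.3054

Mismatches occur at site 4 (T↔S), site 6 (I↔H), site 7 (H↔V), site 16 (A↔F), site 19 (H↔G).
p = 5/19 = 0.263158.
d = −ln(1 − 0.263158) = −ln(0.736842) = 0.3054.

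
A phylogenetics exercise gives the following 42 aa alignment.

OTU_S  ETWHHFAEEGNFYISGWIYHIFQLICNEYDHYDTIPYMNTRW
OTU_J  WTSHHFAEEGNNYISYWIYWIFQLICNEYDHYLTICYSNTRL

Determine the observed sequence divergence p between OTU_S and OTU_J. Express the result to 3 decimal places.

0.214

The sequences differ at positions 1 (E/W), 3 (W/S), 12 (F/N), 16 (G/Y), 20 (H/W), 33 (D/L), 36 (P/C), 38 (M/S), 42 (W/L).
There are 9 differences over 42 sites, so p = 9/42 = 0.214.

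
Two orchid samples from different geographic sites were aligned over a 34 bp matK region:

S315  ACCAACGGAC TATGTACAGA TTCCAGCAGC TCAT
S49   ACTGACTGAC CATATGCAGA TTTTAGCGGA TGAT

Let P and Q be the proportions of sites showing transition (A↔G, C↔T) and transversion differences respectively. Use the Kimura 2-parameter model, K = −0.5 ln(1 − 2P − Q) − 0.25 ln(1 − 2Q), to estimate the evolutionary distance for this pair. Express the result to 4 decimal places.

0.4577

Differing sites — 3:C/T (Ti); 4:A/G (Ti); 7:G/T (Tv); 11:T/C (Ti); 14:G/A (Ti); 16:A/G (Ti); 23:C/T (Ti); 24:C/T (Ti); 28:A/G (Ti); 30:C/A (Tv); 32:C/G (Tv).
Of the 11 differences, 8 transitions and 3 transversions over 34 sites: P = 8/34 = 0.235294, Q = 3/34 = 0.088235.
d = −0.5·ln(0.441177) − 0.25·ln(0.823530) = −0.5·(-0.818309) − 0.25·(-0.194155) = 0.4577.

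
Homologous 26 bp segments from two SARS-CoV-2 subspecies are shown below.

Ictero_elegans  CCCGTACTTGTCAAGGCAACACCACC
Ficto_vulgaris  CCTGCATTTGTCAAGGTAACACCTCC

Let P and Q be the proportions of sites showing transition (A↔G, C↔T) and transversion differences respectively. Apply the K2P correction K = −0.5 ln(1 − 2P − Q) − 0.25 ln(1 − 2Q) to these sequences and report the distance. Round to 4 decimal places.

Differing sites — 3:C/T (Ti); 5:T/C (Ti); 7:C/T (Ti); 17:C/T (Ti); 24:A/T (Tv).
Of the 5 differences, 4 transitions and 1 transversion over 26 sites: P = 4/26 = 0.153846, Q = 1/26 = 0.038462.
d = −0.5·ln(0.653846) − 0.25·ln(0.923076) = −0.5·(-0.424883) − 0.25·(-0.080044) = 0.2325.

0.2325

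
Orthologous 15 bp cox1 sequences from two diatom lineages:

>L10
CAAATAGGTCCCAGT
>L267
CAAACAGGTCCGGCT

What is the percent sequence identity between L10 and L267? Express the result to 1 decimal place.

73.3%

Mismatches occur at site 5 (T→C), site 12 (C→G), site 13 (A→G), site 14 (G→C).
11 of the 15 sites match, so the percent identity is 11/15 × 100 = 73.3%.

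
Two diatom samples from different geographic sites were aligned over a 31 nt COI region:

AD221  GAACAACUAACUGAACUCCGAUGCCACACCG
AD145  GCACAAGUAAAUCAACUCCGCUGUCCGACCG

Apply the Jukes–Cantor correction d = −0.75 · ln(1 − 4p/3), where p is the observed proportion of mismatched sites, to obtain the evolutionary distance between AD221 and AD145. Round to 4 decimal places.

0.3163

The sequences differ at positions 2 (A/C), 7 (C/G), 11 (C/A), 13 (G/C), 21 (A/C), 24 (C/U), 26 (A/C), 27 (C/G).
p = 8/31 = 0.258065.
d = −0.75 · ln(1 − (4/3)·0.258065) = −0.75 · ln(0.655913) = −0.75 · (-0.421727) = 0.3163.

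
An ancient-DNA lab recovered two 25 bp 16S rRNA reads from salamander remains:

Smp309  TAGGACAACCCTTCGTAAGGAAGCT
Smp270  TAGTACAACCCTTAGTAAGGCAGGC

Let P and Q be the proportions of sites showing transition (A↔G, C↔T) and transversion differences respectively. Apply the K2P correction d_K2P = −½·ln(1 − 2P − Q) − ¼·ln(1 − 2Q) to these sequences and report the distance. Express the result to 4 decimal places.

The sequences differ at positions 4 (G/T, transversion), 14 (C/A, transversion), 21 (A/C, transversion), 24 (C/G, transversion), 25 (T/C, transition).
Of the 5 differences, 1 transition and 4 transversions over 25 sites: P = 1/25 = 0.040000, Q = 4/25 = 0.160000.
d = −0.5·ln(0.760000) − 0.25·ln(0.680000) = −0.5·(-0.274437) − 0.25·(-0.385662) = 0.2336.

0.2336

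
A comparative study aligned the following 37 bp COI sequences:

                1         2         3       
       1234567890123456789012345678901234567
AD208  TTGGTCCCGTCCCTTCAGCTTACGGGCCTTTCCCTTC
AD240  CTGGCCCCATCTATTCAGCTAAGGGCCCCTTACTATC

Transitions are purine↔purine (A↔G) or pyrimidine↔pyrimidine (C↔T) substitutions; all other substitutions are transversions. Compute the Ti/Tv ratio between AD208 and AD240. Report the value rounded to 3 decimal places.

Mismatches occur at site 1 (T/C, transition), site 5 (T/C, transition), site 9 (G/A, transition), site 12 (C/T, transition), site 13 (C/A, transversion), site 21 (T/A, transversion), site 23 (C/G, transversion), site 26 (G/C, transversion), site 29 (T/C, transition), site 32 (C/A, transversion), site 34 (C/T, transition), site 35 (T/A, transversion).
Of the 12 differences, 6 transitions and 6 transversions, so Ti/Tv = 6/6 = 1.000.

1.000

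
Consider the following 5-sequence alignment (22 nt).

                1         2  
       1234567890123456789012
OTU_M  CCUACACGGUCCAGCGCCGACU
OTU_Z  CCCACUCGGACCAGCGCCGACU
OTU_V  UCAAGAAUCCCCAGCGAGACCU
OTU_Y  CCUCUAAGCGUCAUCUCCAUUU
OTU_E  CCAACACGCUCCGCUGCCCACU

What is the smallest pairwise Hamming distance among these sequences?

3

Pairwise Hamming distances:
  OTU_M vs OTU_Z: 3
  OTU_M vs OTU_V: 11
  OTU_M vs OTU_Y: 11
  OTU_M vs OTU_E: 6
  OTU_Z vs OTU_V: 12
  OTU_Z vs OTU_Y: 13
  OTU_Z vs OTU_E: 8
  OTU_V vs OTU_Y: 13
  OTU_V vs OTU_E: 12
  OTU_Y vs OTU_E: 13
The smallest is 3, between OTU_M and OTU_Z.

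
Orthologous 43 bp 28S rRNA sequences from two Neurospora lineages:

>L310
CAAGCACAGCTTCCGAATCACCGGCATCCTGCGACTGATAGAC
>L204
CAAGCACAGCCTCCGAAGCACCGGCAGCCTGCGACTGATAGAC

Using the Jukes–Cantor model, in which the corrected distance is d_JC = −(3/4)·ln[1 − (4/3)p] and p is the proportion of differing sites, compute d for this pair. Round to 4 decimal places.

Differing sites — 11:T/C; 18:T/G; 27:T/G.
p = 3/43 = 0.069767.
d = −0.75 · ln(1 − (4/3)·0.069767) = −0.75 · ln(0.906977) = −0.75 · (-0.097638) = 0.0732.

0.0732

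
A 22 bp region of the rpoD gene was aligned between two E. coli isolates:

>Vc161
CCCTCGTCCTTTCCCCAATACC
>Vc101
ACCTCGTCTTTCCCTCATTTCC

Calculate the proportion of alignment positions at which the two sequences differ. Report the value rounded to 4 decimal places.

0.2727

Mismatches occur at site 1 (C/A), site 9 (C/T), site 12 (T/C), site 15 (C/T), site 18 (A/T), site 20 (A/T).
There are 6 differences over 22 sites, so p = 6/22 = 0.2727.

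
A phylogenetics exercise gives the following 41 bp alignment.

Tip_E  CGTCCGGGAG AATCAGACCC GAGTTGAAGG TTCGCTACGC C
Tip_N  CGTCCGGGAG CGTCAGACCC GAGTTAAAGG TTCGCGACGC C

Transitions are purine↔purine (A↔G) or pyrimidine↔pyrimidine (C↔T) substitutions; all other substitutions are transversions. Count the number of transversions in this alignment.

Differing sites — 11:A/C (Tv); 12:A/G (Ti); 26:G/A (Ti); 36:T/G (Tv).
Of the 4 differences, 2 transitions and 2 transversions, so the answer is 2.

2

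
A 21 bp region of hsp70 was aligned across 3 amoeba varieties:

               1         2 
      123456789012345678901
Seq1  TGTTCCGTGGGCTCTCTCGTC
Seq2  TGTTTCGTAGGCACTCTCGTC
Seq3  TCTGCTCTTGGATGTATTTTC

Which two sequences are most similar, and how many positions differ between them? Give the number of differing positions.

Pairwise Hamming distances:
  Seq1 vs Seq2: 3
  Seq1 vs Seq3: 10
  Seq2 vs Seq3: 12
The smallest is 3, between Seq1 and Seq2.

3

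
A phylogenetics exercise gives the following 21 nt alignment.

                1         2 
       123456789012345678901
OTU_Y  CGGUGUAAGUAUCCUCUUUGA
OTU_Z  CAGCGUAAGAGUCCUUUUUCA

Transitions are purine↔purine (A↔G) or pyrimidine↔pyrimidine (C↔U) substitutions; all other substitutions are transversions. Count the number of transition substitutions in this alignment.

4

The sequences differ at positions 2 (G/A, transition), 4 (U/C, transition), 10 (U/A, transversion), 11 (A/G, transition), 16 (C/U, transition), 20 (G/C, transversion).
Of the 6 differences, 4 transitions and 2 transversions, so the answer is 4.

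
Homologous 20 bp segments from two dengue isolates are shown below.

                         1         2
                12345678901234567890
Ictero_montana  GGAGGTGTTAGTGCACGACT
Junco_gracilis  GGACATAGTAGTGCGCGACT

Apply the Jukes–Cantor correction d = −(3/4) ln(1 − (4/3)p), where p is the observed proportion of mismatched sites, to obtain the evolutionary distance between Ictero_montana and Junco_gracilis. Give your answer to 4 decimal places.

Mismatches occur at site 4 (G↔C), site 5 (G↔A), site 7 (G↔A), site 8 (T↔G), site 15 (A↔G).
p = 5/20 = 0.250000.
d = −0.75 · ln(1 − (4/3)·0.250000) = −0.75 · ln(0.666667) = −0.75 · (-0.405465) = 0.3041.

0.3041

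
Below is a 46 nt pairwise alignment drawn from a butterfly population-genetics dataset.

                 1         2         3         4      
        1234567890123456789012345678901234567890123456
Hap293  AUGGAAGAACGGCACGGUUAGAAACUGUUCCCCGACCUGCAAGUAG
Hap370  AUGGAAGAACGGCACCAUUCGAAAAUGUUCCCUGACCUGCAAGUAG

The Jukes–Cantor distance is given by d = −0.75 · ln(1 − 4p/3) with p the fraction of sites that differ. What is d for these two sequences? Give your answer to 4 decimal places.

0.1174

Differing sites — 16:G/C; 17:G/A; 20:A/C; 25:C/A; 33:C/U.
p = 5/46 = 0.108696.
d = −0.75 · ln(1 − (4/3)·0.108696) = −0.75 · ln(0.855072) = −0.75 · (-0.156570) = 0.1174.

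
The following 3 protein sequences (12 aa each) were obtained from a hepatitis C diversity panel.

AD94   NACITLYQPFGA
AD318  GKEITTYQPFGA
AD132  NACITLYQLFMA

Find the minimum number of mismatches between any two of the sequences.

Pairwise Hamming distances:
  AD94 vs AD318: 4
  AD94 vs AD132: 2
  AD318 vs AD132: 6
The smallest is 2, between AD94 and AD132.

2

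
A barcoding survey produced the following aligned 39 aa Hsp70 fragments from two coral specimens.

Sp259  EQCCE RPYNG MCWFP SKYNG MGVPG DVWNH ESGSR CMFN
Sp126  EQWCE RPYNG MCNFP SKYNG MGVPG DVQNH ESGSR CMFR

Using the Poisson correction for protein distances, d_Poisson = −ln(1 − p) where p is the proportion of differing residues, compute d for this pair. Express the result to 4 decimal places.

The sequences differ at positions 3 (C/W), 13 (W/N), 28 (W/Q), 39 (N/R).
p = 4/39 = 0.102564.
d = −ln(1 − 0.102564) = −ln(0.897436) = 0.1082.

0.1082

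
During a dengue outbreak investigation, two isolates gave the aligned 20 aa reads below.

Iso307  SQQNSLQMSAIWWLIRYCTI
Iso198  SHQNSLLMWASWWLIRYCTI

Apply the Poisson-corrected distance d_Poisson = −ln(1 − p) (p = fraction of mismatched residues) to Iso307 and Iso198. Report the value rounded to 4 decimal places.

0.2231

The sequences differ at positions 2 (Q/H), 7 (Q/L), 9 (S/W), 11 (I/S).
p = 4/20 = 0.200000.
d = −ln(1 − 0.200000) = −ln(0.800000) = 0.2231.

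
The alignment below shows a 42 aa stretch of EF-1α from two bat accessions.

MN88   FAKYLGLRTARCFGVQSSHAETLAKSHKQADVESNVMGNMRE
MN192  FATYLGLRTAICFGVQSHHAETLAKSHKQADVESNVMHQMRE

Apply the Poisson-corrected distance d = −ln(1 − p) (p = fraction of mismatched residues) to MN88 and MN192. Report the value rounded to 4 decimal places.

Mismatches occur at site 3 (K↔T), site 11 (R↔I), site 18 (S↔H), site 38 (G↔H), site 39 (N↔Q).
p = 5/42 = 0.119048.
d = −ln(1 − 0.119048) = −ln(0.880952) = 0.1268.

0.1268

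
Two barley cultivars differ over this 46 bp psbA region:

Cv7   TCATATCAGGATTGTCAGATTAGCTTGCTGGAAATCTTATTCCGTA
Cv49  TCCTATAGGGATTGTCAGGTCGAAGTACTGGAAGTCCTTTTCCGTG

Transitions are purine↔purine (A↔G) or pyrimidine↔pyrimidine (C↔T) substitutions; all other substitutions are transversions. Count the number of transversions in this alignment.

5

The sequences differ at positions 3 (A/C, transversion), 7 (C/A, transversion), 8 (A/G, transition), 19 (A/G, transition), 21 (T/C, transition), 22 (A/G, transition), 23 (G/A, transition), 24 (C/A, transversion), 25 (T/G, transversion), 27 (G/A, transition), 34 (A/G, transition), 37 (T/C, transition), 39 (A/T, transversion), 46 (A/G, transition).
Of the 14 differences, 9 transitions and 5 transversions, so the answer is 5.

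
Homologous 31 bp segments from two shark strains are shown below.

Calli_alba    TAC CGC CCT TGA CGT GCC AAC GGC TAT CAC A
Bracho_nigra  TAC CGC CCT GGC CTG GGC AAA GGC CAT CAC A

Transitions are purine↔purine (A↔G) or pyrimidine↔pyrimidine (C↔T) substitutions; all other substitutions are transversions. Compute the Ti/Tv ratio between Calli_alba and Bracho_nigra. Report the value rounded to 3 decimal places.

The sequences differ at positions 10 (T/G, transversion), 12 (A/C, transversion), 14 (G/T, transversion), 15 (T/G, transversion), 17 (C/G, transversion), 21 (C/A, transversion), 25 (T/C, transition).
Of the 7 differences, 1 transition and 6 transversions, so Ti/Tv = 1/6 = 0.167.

0.167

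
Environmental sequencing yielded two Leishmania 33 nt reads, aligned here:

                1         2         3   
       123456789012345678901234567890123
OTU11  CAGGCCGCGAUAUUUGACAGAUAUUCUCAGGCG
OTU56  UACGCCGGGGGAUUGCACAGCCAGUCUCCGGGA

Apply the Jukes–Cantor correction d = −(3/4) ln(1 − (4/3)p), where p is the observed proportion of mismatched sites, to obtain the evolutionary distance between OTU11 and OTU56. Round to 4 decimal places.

0.5587

Differing sites — 1:C/U; 3:G/C; 8:C/G; 10:A/G; 11:U/G; 15:U/G; 16:G/C; 21:A/C; 22:U/C; 24:U/G; 29:A/C; 32:C/G; 33:G/A.
p = 13/33 = 0.393939.
d = −0.75 · ln(1 − (4/3)·0.393939) = −0.75 · ln(0.474748) = −0.75 · (-0.744971) = 0.5587.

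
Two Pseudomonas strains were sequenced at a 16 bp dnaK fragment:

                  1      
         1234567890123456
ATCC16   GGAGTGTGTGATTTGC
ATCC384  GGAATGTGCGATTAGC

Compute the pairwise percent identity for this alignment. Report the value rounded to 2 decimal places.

Mismatches occur at site 4 (G→A), site 9 (T→C), site 14 (T→A).
13 of the 16 sites match, so the percent identity is 13/16 × 100 = 81.25%.

81.25%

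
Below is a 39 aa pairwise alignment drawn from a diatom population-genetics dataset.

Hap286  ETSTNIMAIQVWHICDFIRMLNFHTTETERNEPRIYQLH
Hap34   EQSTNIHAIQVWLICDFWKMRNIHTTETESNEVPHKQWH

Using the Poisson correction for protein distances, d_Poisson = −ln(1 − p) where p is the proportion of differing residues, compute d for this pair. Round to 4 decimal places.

Mismatches occur at site 2 (T/Q), site 7 (M/H), site 13 (H/L), site 18 (I/W), site 19 (R/K), site 21 (L/R), site 23 (F/I), site 30 (R/S), site 33 (P/V), site 34 (R/P), site 35 (I/H), site 36 (Y/K), site 38 (L/W).
p = 13/39 = 0.333333.
d = −ln(1 − 0.333333) = −ln(0.666667) = 0.4055.

0.4055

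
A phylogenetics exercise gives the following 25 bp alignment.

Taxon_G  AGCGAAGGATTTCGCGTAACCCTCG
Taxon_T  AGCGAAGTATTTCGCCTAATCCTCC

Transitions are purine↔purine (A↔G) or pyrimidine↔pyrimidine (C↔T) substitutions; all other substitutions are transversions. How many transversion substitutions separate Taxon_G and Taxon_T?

3

Mismatches occur at site 8 (G↔T, transversion), site 16 (G↔C, transversion), site 20 (C↔T, transition), site 25 (G↔C, transversion).
Of the 4 differences, 1 transition and 3 transversions, so the answer is 3.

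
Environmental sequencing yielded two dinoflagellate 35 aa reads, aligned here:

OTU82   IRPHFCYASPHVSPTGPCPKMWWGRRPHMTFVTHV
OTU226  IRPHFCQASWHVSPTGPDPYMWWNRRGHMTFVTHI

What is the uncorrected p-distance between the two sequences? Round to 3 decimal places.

0.200

The sequences differ at positions 7 (Y/Q), 10 (P/W), 18 (C/D), 20 (K/Y), 24 (G/N), 27 (P/G), 35 (V/I).
There are 7 differences over 35 sites, so p = 7/35 = 0.200.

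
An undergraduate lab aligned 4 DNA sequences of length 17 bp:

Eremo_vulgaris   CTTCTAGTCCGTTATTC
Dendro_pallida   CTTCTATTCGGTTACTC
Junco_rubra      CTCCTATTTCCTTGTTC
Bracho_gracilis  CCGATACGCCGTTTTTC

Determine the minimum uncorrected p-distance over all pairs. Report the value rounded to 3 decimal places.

0.176

Pairwise Hamming distances:
  Eremo_vulgaris vs Dendro_pallida: 3
  Eremo_vulgaris vs Junco_rubra: 5
  Eremo_vulgaris vs Bracho_gracilis: 6
  Dendro_pallida vs Junco_rubra: 6
  Dendro_pallida vs Bracho_gracilis: 8
  Junco_rubra vs Bracho_gracilis: 8
The smallest is 3 mismatches, between Eremo_vulgaris and Dendro_pallida; p = 3/17 = 0.176.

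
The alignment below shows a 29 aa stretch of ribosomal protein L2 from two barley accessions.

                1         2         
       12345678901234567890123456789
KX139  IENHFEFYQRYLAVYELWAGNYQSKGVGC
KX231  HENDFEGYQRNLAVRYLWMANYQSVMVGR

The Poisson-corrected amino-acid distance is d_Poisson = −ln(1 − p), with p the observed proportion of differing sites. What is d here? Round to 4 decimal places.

0.4769

The sequences differ at positions 1 (I/H), 4 (H/D), 7 (F/G), 11 (Y/N), 15 (Y/R), 16 (E/Y), 19 (A/M), 20 (G/A), 25 (K/V), 26 (G/M), 29 (C/R).
p = 11/29 = 0.379310.
d = −ln(1 − 0.379310) = −ln(0.620690) = 0.4769.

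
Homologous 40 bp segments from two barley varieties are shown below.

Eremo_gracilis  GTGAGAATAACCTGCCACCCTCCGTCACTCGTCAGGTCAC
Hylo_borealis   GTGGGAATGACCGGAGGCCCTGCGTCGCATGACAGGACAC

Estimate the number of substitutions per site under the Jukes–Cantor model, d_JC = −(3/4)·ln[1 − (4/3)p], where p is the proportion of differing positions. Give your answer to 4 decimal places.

0.3831

Mismatches occur at site 4 (A→G), site 9 (A→G), site 13 (T→G), site 15 (C→A), site 16 (C→G), site 17 (A→G), site 22 (C→G), site 27 (A→G), site 29 (T→A), site 30 (C→T), site 32 (T→A), site 37 (T→A).
p = 12/40 = 0.300000.
d = −0.75 · ln(1 − (4/3)·0.300000) = −0.75 · ln(0.600000) = −0.75 · (-0.510826) = 0.3831.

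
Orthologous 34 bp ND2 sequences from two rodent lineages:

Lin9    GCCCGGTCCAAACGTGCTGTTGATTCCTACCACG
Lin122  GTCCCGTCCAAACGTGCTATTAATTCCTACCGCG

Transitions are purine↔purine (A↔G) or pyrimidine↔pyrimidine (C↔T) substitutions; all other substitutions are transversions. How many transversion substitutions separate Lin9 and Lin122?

Mismatches occur at site 2 (C/T, transition), site 5 (G/C, transversion), site 19 (G/A, transition), site 22 (G/A, transition), site 32 (A/G, transition).
Of the 5 differences, 4 transitions and 1 transversion, so the answer is 1.

1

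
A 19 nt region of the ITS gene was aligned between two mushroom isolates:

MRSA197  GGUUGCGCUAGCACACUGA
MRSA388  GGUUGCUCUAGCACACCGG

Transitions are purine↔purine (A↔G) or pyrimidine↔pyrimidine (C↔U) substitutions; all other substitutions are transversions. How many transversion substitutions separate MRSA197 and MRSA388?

1

Mismatches occur at site 7 (G→U, transversion), site 17 (U→C, transition), site 19 (A→G, transition).
Of the 3 differences, 2 transitions and 1 transversion, so the answer is 1.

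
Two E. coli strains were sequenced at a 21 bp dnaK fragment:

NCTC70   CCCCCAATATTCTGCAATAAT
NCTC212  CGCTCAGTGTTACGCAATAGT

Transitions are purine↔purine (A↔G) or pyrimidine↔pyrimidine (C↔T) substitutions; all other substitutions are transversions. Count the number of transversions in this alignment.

Differing sites — 2:C/G (Tv); 4:C/T (Ti); 7:A/G (Ti); 9:A/G (Ti); 12:C/A (Tv); 13:T/C (Ti); 20:A/G (Ti).
Of the 7 differences, 5 transitions and 2 transversions, so the answer is 2.

2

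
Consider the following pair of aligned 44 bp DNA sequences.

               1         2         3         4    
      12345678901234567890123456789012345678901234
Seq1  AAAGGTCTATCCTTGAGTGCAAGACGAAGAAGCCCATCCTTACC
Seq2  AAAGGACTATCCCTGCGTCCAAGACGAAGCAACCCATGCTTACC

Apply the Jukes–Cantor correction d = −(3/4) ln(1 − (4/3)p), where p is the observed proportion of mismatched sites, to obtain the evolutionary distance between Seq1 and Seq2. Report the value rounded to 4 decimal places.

Mismatches occur at site 6 (T/A), site 13 (T/C), site 16 (A/C), site 19 (G/C), site 30 (A/C), site 32 (G/A), site 38 (C/G).
p = 7/44 = 0.159091.
d = −0.75 · ln(1 − (4/3)·0.159091) = −0.75 · ln(0.787879) = −0.75 · (-0.238411) = 0.1788.

0.1788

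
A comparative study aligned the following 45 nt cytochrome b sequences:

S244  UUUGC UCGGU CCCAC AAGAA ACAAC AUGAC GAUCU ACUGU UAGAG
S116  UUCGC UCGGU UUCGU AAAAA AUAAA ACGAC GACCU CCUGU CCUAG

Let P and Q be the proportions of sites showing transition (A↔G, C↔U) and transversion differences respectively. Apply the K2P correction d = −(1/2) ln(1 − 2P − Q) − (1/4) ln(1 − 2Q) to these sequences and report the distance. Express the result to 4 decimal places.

0.4300

Mismatches occur at site 3 (U→C, transition), site 11 (C→U, transition), site 12 (C→U, transition), site 14 (A→G, transition), site 15 (C→U, transition), site 18 (G→A, transition), site 22 (C→U, transition), site 25 (C→A, transversion), site 27 (U→C, transition), site 33 (U→C, transition), site 36 (A→C, transversion), site 41 (U→C, transition), site 42 (A→C, transversion), site 43 (G→U, transversion).
Of the 14 differences, 10 transitions and 4 transversions over 45 sites: P = 10/45 = 0.222222, Q = 4/45 = 0.088889.
d = −0.5·ln(0.466667) − 0.25·ln(0.822222) = −0.5·(-0.762139) − 0.25·(-0.195745) = 0.4300.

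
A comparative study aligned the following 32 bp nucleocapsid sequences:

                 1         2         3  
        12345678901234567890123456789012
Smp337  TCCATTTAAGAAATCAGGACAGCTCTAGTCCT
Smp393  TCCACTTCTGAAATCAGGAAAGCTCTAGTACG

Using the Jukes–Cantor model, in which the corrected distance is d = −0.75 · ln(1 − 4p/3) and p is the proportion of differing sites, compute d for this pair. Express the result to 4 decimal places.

Mismatches occur at site 5 (T/C), site 8 (A/C), site 9 (A/T), site 20 (C/A), site 30 (C/A), site 32 (T/G).
p = 6/32 = 0.187500.
d = −0.75 · ln(1 − (4/3)·0.187500) = −0.75 · ln(0.750000) = −0.75 · (-0.287682) = 0.2158.

0.2158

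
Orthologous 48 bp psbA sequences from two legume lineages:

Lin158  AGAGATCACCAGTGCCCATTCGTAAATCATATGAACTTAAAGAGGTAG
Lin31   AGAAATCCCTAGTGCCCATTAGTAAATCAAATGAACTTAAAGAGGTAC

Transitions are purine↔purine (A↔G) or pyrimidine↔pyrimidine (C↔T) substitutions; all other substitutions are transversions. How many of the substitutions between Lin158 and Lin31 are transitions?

2

The sequences differ at positions 4 (G/A, transition), 8 (A/C, transversion), 10 (C/T, transition), 21 (C/A, transversion), 30 (T/A, transversion), 48 (G/C, transversion).
Of the 6 differences, 2 transitions and 4 transversions, so the answer is 2.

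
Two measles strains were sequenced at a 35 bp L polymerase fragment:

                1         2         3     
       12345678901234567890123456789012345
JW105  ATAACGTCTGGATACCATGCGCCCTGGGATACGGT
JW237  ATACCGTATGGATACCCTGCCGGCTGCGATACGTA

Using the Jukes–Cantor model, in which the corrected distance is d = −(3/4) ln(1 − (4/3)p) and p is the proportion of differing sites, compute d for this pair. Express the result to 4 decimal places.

Mismatches occur at site 4 (A/C), site 8 (C/A), site 17 (A/C), site 21 (G/C), site 22 (C/G), site 23 (C/G), site 27 (G/C), site 34 (G/T), site 35 (T/A).
p = 9/35 = 0.257143.
d = −0.75 · ln(1 − (4/3)·0.257143) = −0.75 · ln(0.657143) = −0.75 · (-0.419854) = 0.3149.

0.3149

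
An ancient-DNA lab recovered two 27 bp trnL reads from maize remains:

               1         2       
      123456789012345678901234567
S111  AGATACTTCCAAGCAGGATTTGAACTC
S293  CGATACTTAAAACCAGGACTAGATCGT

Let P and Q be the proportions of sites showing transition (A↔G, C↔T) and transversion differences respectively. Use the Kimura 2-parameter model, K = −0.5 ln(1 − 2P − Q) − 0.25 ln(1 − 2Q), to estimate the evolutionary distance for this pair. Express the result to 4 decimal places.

0.4443

Mismatches occur at site 1 (A→C, transversion), site 9 (C→A, transversion), site 10 (C→A, transversion), site 13 (G→C, transversion), site 19 (T→C, transition), site 21 (T→A, transversion), site 24 (A→T, transversion), site 26 (T→G, transversion), site 27 (C→T, transition).
Of the 9 differences, 2 transitions and 7 transversions over 27 sites: P = 2/27 = 0.074074, Q = 7/27 = 0.259259.
d = −0.5·ln(0.592593) − 0.25·ln(0.481482) = −0.5·(-0.523247) − 0.25·(-0.730886) = 0.4443.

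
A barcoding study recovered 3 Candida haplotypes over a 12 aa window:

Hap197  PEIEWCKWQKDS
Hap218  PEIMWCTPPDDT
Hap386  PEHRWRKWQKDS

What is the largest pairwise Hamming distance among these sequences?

8

Pairwise Hamming distances:
  Hap197 vs Hap218: 6
  Hap197 vs Hap386: 3
  Hap218 vs Hap386: 8
The largest is 8, between Hap218 and Hap386.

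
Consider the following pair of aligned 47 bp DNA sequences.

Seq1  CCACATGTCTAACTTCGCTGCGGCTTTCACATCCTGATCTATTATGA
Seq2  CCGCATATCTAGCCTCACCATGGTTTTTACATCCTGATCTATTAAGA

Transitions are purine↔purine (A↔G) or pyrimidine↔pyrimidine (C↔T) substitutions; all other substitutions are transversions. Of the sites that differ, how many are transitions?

Mismatches occur at site 3 (A↔G, transition), site 7 (G↔A, transition), site 12 (A↔G, transition), site 14 (T↔C, transition), site 17 (G↔A, transition), site 19 (T↔C, transition), site 20 (G↔A, transition), site 21 (C↔T, transition), site 24 (C↔T, transition), site 28 (C↔T, transition), site 45 (T↔A, transversion).
Of the 11 differences, 10 transitions and 1 transversion, so the answer is 10.

10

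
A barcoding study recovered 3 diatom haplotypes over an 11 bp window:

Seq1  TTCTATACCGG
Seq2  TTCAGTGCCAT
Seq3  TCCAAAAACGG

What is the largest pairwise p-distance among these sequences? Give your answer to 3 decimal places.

0.636

Pairwise Hamming distances:
  Seq1 vs Seq2: 5
  Seq1 vs Seq3: 4
  Seq2 vs Seq3: 7
The largest is 7 mismatches, between Seq2 and Seq3; p = 7/11 = 0.636.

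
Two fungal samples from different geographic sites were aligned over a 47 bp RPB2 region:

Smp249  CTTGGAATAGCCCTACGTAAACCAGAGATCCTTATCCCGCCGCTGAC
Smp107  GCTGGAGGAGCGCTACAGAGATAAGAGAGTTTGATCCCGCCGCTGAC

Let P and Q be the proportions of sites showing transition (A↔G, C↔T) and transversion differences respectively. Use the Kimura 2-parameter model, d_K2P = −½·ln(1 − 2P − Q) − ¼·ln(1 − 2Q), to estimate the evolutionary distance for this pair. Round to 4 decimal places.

Differing sites — 1:C/G (Tv); 2:T/C (Ti); 7:A/G (Ti); 8:T/G (Tv); 12:C/G (Tv); 17:G/A (Ti); 18:T/G (Tv); 20:A/G (Ti); 22:C/T (Ti); 23:C/A (Tv); 29:T/G (Tv); 30:C/T (Ti); 31:C/T (Ti); 33:T/G (Tv).
Of the 14 differences, 7 transitions and 7 transversions over 47 sites: P = 7/47 = 0.148936, Q = 7/47 = 0.148936.
d = −0.5·ln(0.553192) − 0.25·ln(0.702128) = −0.5·(-0.592050) − 0.25·(-0.353640) = 0.3844.

0.3844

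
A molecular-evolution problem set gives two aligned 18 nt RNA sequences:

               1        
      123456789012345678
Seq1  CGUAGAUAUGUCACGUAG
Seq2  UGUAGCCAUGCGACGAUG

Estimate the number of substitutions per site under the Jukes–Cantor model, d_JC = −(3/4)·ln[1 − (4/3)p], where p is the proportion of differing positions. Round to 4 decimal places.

0.5482

Mismatches occur at site 1 (C→U), site 6 (A→C), site 7 (U→C), site 11 (U→C), site 12 (C→G), site 16 (U→A), site 17 (A→U).
p = 7/18 = 0.388889.
d = −0.75 · ln(1 − (4/3)·0.388889) = −0.75 · ln(0.481481) = −0.75 · (-0.730889) = 0.5482.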